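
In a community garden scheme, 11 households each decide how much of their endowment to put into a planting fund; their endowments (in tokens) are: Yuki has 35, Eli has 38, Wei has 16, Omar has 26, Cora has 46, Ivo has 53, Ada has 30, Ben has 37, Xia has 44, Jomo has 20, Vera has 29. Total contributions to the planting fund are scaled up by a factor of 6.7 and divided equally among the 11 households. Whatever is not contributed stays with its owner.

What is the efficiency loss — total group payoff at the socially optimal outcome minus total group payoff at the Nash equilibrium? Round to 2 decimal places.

The private return per contributed unit is 6.7/11 = 0.6091 < 1 for every player regardless of endowment, so the Nash equilibrium is zero contribution and the group total is Σ E_j = 35 + 38 + 16 + 26 + 46 + 53 + 30 + 37 + 44 + 20 + 29 = 374.
Each contributed unit returns 6.700 to the group, so the social optimum is full contribution by everyone: group total = 6.700 × 374 = 2505.80.
Efficiency loss = (6.700 − 1) × 374 = 2131.80.

2131.80 tokens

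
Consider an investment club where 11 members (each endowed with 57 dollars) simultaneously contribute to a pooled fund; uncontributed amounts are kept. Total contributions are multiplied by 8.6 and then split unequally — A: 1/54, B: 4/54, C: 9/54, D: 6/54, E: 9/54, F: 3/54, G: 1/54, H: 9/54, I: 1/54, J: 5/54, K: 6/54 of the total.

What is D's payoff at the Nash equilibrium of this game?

Player j's private return per contributed unit is 8.6 × (j's share). Contributing is weakly dominant for j when that share is at least 1/8.6 = 0.1163, and contributing 0 is dominant otherwise.
C, E and H are above the threshold, contributing 57 each; the remaining 8 contribute 0. Total contributed: 171.
D keeps 57 and receives 8.6 × 171 × 6/54 = 163.40 from the pooled fund, for a payoff of 220.40.

220.40 dollars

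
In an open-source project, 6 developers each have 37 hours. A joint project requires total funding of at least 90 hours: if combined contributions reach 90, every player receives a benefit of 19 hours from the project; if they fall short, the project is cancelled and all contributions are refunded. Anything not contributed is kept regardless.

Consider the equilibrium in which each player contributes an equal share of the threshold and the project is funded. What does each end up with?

Equal share of the threshold: 90/6 = 15.
At this profile no one gains by cutting their contribution: any cut drops the total below 90, the project is cancelled, contributions are refunded, and the deviator ends with 37, which is less than 37 − 15 + 19 = 41. Contributing more than 15 just wastes the excess. So contributing exactly 15 is a best response.
Each player's payoff: 37 − 15 + 19 = 41.

41 hours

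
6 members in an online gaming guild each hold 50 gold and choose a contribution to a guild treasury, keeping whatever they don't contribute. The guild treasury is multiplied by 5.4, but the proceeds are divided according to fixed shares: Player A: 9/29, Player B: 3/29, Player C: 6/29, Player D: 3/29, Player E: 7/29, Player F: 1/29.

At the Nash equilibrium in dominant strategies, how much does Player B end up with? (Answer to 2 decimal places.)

Each unit j contributes comes back to j as 5.4 × (j's share), so j prefers to contribute only if that share exceeds 1/5.4 = 0.1852; otherwise keeping the unit dominates.
The shares above 0.1852 belong to Player A, Player C and Player E, contributing 50 each; the remaining 3 contribute 0. Total contributed: 150.
Player B keeps 50 and receives 5.4 × 150 × 3/29 = 83.79 from the guild treasury, for a payoff of 133.79.

133.79 gold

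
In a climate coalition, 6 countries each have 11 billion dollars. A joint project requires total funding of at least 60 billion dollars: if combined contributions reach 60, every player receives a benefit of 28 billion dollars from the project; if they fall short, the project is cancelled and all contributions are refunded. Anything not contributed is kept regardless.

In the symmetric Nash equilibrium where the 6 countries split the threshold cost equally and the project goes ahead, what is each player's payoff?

29 billion dollars

Equal share of the threshold: 60/6 = 10.
At this profile no one gains by cutting their contribution: any cut drops the total below 60, the project is cancelled, contributions are refunded, and the deviator ends with 11, which is less than 11 − 10 + 28 = 29. Contributing more than 10 just wastes the excess. So contributing exactly 10 is a best response.
Each player's payoff: 11 − 10 + 28 = 29.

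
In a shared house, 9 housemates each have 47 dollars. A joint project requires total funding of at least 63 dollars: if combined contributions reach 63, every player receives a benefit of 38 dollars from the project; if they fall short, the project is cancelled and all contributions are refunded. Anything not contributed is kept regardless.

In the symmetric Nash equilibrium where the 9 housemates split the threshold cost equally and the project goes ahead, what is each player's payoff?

78 dollars

Equal share of the threshold: 63/9 = 7.
At this profile no one gains by cutting their contribution: any cut drops the total below 63, the project is cancelled, contributions are refunded, and the deviator ends with 47, which is less than 47 − 7 + 38 = 78. Contributing more than 7 just wastes the excess. So contributing exactly 7 is a best response.
Each player's payoff: 47 − 7 + 38 = 78.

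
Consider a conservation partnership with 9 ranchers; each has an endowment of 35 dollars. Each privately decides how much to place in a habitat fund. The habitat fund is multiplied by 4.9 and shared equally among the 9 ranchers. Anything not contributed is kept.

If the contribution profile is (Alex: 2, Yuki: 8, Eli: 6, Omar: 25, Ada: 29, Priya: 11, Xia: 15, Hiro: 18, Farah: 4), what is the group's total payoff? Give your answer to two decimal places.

Total contributed: 2 + 8 + 6 + 25 + 29 + 11 + 15 + 18 + 4 = 118; total kept: 9 × 35 − 118 = 197.
The habitat fund pays out 4.9 × 118 = 578.20 in aggregate.
Group total = 197 + 578.20 = 775.20.

775.20 dollars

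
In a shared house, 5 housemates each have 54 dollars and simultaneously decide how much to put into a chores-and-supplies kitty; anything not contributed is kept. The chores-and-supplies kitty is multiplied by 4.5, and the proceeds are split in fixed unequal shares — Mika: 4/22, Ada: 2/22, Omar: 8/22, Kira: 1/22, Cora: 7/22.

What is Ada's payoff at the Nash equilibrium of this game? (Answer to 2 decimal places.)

98.18 dollars

For player j, contributing a unit is worthwhile iff 4.5 × (j's share) ≥ 1, i.e. iff j's share is at least 0.2222.
Omar and Cora clear that bar, contributing 54 each; the remaining 3 contribute 0. Total contributed: 108.
Ada keeps 54 and receives 4.5 × 108 × 2/22 = 44.18 from the chores-and-supplies kitty, for a payoff of 98.18.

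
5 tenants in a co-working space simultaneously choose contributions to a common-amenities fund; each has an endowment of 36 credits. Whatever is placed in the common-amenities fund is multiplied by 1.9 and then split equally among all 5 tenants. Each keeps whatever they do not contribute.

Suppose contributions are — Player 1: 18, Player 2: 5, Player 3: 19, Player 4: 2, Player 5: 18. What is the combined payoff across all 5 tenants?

Total contributed: 18 + 5 + 19 + 2 + 18 = 62; total kept: 5 × 36 − 62 = 118.
The common-amenities fund pays out 1.9 × 62 = 117.80 in aggregate.
Group total = 118 + 117.80 = 235.80.

235.80 credits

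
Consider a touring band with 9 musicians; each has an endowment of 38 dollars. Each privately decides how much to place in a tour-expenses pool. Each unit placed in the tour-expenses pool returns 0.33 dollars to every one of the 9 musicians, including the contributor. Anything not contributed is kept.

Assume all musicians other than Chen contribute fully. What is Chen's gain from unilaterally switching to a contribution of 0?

25.46 dollars

Switching from a contribution of 38 to 0 lets Chen keep an extra 38 dollars, but lowers the tour-expenses pool by 38, which costs Chen their own share of that drop: 0.33 × 38 = 12.54.
Net gain = 38 − 12.54 = 25.46. The private return per contributed unit (0.33) is below 1, so free-riding is indeed the best response regardless of what the others do.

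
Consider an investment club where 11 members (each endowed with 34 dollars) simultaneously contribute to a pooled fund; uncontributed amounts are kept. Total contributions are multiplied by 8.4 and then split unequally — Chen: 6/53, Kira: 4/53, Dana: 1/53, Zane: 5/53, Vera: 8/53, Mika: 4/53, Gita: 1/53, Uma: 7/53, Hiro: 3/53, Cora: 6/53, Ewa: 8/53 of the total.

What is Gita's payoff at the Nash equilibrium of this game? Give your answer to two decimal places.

For player j, contributing a unit is worthwhile iff 8.4 × (j's share) ≥ 1, i.e. iff j's share is at least 0.1190.
The shares above 0.1190 belong to Vera, Uma and Ewa, contributing 34 each; the remaining 8 contribute 0. Total contributed: 102.
Gita keeps 34 and receives 8.4 × 102 × 1/53 = 16.17 from the pooled fund, for a payoff of 50.17.

50.17 dollars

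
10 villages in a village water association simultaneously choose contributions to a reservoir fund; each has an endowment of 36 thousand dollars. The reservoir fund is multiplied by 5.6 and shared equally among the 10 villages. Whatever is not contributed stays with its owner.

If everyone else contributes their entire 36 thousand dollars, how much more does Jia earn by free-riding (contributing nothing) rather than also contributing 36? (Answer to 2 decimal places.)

Switching from a contribution of 36 to 0 lets Jia keep an extra 36 thousand dollars, but lowers the reservoir fund by 36, which costs Jia their own share of that drop: 5.6/10 × 36 = 20.16.
Net gain = 36 − 20.16 = 15.84. The private return per contributed unit (0.5600) is below 1, so free-riding is indeed the best response regardless of what the others do.

15.84 thousand dollars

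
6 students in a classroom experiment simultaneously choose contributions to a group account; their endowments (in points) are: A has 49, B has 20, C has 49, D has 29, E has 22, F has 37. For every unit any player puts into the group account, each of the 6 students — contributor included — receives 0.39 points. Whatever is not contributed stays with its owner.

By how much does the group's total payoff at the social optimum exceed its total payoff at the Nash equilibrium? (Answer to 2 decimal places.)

276.04 points

The private return per contributed unit is 0.39 < 1 for everyone, so the Nash equilibrium is zero contribution and the group total is Σ E_j = 49 + 20 + 49 + 29 + 22 + 37 = 206.
Each contributed unit returns 2.340 to the group, so the social optimum is full contribution by everyone: group total = 2.340 × 206 = 482.04.
Efficiency loss = (2.340 − 1) × 206 = 276.04.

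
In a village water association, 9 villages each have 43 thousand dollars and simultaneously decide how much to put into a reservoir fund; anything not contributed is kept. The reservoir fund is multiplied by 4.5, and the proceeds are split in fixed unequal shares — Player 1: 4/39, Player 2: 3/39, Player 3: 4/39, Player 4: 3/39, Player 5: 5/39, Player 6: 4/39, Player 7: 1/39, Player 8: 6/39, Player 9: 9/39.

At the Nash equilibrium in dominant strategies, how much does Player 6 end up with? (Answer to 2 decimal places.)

62.85 thousand dollars

A player with share s gets back 4.5·s per unit contributed, so full contribution is dominant for anyone with s > 1/4.5 = 0.2222 and zero contribution is dominant for anyone below.
Only Player 9 (9/39) clears that bar, contributing 43; the remaining 8 contribute 0. Total contributed: 43.
Player 6 keeps 43 and receives 4.5 × 43 × 4/39 = 19.85 from the reservoir fund, for a payoff of 62.85.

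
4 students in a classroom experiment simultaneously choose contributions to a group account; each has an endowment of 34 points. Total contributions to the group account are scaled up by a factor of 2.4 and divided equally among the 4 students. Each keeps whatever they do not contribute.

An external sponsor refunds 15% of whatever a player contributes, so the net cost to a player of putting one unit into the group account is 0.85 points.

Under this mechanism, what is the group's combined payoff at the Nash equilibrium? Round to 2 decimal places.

Even with the mechanism, each unit contributed returns only (2.4/4) / 0.85 = 0.7059 per unit of net cost, so contributing nothing is still dominant.
Everyone keeps their endowment and the group total is 4 × 34 = 136.

136.00 points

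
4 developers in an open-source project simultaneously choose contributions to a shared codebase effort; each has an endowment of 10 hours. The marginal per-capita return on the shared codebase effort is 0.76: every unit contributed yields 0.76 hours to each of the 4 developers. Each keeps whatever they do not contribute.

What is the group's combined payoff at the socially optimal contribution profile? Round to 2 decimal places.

Each contributed unit returns 3.040 to the group as a whole (0.76 to each of 4 players), which exceeds 1, so the social optimum is full contribution: group total = 3.040 × 40 = 121.60.

121.60 hours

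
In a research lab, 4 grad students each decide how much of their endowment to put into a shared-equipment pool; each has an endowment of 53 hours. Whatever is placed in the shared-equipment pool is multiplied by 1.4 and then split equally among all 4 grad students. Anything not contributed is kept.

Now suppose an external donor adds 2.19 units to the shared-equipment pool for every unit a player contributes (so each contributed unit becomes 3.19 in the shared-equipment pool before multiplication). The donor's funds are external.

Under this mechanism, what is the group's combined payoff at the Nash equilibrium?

Under the mechanism each unit contributed yields 1.4 × 3.19 / 4 = 1.1165 back to its contributor per unit of net cost, which exceeds 1, making full contribution the dominant choice for everyone.
At the Nash equilibrium everyone contributes 53. Group total payoff = 1.4 × 3.19 × 212 = 946.79.

946.79 hours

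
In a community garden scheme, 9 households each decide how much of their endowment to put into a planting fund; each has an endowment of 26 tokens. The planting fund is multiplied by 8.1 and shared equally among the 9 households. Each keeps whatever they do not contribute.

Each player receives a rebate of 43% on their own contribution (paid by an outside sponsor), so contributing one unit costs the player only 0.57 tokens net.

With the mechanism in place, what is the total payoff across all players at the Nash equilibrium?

1996.02 tokens

The effective private return per unit is now (8.1/9) / 0.57 = 1.5789 > 1, so every player's dominant strategy flips to full contribution.
At the Nash equilibrium everyone contributes 26. Group total payoff = 9 × (26 × 0.43 + 8.1 × 26) = 1996.02.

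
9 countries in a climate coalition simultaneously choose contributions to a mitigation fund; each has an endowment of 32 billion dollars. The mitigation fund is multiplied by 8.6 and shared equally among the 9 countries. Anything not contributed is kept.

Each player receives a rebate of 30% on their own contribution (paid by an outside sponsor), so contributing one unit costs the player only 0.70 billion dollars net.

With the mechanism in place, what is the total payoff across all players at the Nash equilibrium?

2563.20 billion dollars

The effective private return per unit is now (8.6/9) / 0.70 = 1.3651 > 1, so every player's dominant strategy flips to full contribution.
At the Nash equilibrium everyone contributes 32. Group total payoff = 9 × (32 × 0.30 + 8.6 × 32) = 2563.20.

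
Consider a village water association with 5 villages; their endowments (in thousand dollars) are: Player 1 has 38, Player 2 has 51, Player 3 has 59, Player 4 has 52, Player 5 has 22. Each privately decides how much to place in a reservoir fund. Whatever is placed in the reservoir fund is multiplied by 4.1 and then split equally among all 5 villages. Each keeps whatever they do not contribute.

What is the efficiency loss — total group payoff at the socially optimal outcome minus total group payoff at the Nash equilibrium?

The private return per contributed unit is 4.1/5 = 0.8200 < 1 for every player regardless of endowment, so the Nash equilibrium is zero contribution and the group total is Σ E_j = 38 + 51 + 59 + 52 + 22 = 222.
Each contributed unit returns 4.100 to the group, so the social optimum is full contribution by everyone: group total = 4.100 × 222 = 910.20.
Efficiency loss = (4.100 − 1) × 222 = 688.20.

688.20 thousand dollars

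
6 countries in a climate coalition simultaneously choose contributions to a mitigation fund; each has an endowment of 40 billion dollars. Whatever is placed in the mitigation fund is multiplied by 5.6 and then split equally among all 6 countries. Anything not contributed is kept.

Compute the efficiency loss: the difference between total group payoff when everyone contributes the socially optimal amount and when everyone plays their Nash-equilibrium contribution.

Each contributed unit returns 5.6/6 = 0.9333 to its contributor — below 1 — so contributing 0 is dominant for every player. At the Nash equilibrium everyone keeps their 40, and the group total is 6 × 40 = 240.
Each contributed unit returns 5.600 to the group as a whole (0.9333 to each of 6 players), which exceeds 1, so the social optimum is full contribution: group total = 5.600 × 240 = 1344.00.
Efficiency loss = 1344.00 − 240 = 1104.00.

1104.00 billion dollars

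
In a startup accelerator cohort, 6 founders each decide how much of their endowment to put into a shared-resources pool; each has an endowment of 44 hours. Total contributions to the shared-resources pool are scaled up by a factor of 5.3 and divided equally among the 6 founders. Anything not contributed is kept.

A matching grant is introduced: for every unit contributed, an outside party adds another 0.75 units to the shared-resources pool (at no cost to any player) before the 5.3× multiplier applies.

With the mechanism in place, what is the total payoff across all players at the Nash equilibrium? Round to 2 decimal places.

2448.60 hours

The effective private return per unit is now 5.3 × 1.75 / 6 = 1.5458 > 1, so every player's dominant strategy flips to full contribution.
At the Nash equilibrium everyone contributes 44. Group total payoff = 5.3 × 1.75 × 264 = 2448.60.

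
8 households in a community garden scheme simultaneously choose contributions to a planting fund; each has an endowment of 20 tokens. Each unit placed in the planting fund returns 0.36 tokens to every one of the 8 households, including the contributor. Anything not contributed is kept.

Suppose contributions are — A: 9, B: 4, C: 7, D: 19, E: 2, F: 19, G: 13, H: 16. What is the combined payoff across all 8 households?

Total contributed: 9 + 4 + 7 + 19 + 2 + 19 + 13 + 16 = 89; total kept: 8 × 20 − 89 = 71.
The planting fund pays out 0.36 × 8 × 89 = 256.32 in aggregate.
Group total = 71 + 256.32 = 327.32.

327.32 tokens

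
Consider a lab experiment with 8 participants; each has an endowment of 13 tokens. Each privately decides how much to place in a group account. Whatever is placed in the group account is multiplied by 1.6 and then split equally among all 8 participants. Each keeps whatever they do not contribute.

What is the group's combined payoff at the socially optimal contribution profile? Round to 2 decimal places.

166.40 tokens

Each contributed unit returns 1.600 to the group as a whole (0.2000 to each of 8 players), which exceeds 1, so the social optimum is full contribution: group total = 1.600 × 104 = 166.40.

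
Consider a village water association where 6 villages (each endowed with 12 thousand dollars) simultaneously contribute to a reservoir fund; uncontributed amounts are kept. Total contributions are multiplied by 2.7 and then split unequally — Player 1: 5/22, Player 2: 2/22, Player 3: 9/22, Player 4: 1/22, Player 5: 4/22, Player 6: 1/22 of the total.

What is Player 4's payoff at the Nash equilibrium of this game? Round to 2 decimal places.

For player j, contributing a unit is worthwhile iff 2.7 × (j's share) ≥ 1, i.e. iff j's share is at least 0.3704.
Player 3 alone (share 9/22) is above the threshold, contributing 12; the remaining 5 contribute 0. Total contributed: 12.
Player 4 keeps 12 and receives 2.7 × 12 × 1/22 = 1.47 from the reservoir fund, for a payoff of 13.47.

13.47 thousand dollars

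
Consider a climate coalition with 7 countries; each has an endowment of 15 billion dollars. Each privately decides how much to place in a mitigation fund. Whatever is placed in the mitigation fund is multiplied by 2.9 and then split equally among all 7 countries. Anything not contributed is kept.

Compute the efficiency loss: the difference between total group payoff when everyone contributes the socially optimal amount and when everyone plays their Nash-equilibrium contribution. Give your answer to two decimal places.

Each contributed unit returns 2.9/7 = 0.4143 to its contributor — below 1 — so contributing 0 is dominant for every player. At the Nash equilibrium everyone keeps their 15, and the group total is 7 × 15 = 105.
Each contributed unit returns 2.900 to the group as a whole (0.4143 to each of 7 players), which exceeds 1, so the social optimum is full contribution: group total = 2.900 × 105 = 304.50.
Efficiency loss = 304.50 − 105 = 199.50.

199.50 billion dollars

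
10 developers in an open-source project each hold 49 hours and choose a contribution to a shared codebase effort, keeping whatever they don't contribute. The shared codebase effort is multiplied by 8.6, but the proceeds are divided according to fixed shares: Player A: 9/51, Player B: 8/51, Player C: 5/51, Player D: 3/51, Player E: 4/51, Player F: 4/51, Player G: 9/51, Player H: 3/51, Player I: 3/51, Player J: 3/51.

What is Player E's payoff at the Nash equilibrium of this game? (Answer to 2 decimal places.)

148.15 hours

Each unit j contributes comes back to j as 8.6 × (j's share), so j prefers to contribute only if that share exceeds 1/8.6 = 0.1163; otherwise keeping the unit dominates.
Player A, Player B and Player G are above the threshold, contributing 49 each; the remaining 7 contribute 0. Total contributed: 147.
Player E keeps 49 and receives 8.6 × 147 × 4/51 = 99.15 from the shared codebase effort, for a payoff of 148.15.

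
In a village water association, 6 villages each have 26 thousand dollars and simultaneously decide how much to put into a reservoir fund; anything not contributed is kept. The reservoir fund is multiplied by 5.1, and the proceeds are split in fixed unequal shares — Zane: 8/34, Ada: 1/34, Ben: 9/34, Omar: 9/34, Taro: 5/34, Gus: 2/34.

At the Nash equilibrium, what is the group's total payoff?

475.80 thousand dollars

For player j, contributing a unit is worthwhile iff 5.1 × (j's share) ≥ 1, i.e. iff j's share is at least 0.1961.
Zane, Ben and Omar clear that bar, contributing 26 each; the remaining 3 contribute 0. Total contributed: 78.
The reservoir fund pays out 5.1 × 78 = 397.80 in total (split across the unequal shares, but the aggregate is all that matters for the group sum).
The 3 free-riders keep 26 each, adding 78. Group total = 78 + 397.80 = 475.80.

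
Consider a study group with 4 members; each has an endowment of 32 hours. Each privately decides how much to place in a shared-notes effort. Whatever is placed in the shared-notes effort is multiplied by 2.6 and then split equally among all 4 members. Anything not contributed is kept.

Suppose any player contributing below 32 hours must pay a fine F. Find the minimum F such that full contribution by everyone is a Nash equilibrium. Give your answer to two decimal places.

Given the others contribute fully, the best deviation is to contribute 0 (any partial contribution still incurs the fine and gives up units whose private return 0.6500 is below 1).
Deviating from 32 to 0 saves 32 hours but forfeits the deviator's share of the drop in the shared-notes effort: 2.6/4 × 32 = 20.80.
So the deviation gain is 32 − 20.80 = 11.20, and the fine must be at least 11.20 hours to wipe it out.

11.20 hours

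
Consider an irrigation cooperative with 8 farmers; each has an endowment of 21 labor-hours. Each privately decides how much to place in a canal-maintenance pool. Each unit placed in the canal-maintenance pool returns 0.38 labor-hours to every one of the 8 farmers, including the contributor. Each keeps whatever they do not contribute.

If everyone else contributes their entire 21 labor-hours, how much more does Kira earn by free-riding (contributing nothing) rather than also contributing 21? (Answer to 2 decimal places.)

Switching from a contribution of 21 to 0 lets Kira keep an extra 21 labor-hours, but lowers the canal-maintenance pool by 21, which costs Kira their own share of that drop: 0.38 × 21 = 7.98.
Net gain = 21 − 7.98 = 13.02. The private return per contributed unit (0.38) is below 1, so free-riding is indeed the best response regardless of what the others do.

13.02 labor-hours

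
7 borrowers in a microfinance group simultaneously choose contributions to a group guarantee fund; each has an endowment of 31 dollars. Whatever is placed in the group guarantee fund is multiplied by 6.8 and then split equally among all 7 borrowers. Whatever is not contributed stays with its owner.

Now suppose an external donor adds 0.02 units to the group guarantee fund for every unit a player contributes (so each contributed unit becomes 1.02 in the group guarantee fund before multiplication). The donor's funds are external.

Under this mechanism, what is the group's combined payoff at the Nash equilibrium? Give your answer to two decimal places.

217.00 dollars

Even with the mechanism, each unit contributed returns only 6.8 × 1.02 / 7 = 0.9909 per unit of net cost, so contributing nothing is still dominant.
Everyone keeps their endowment and the group total is 7 × 31 = 217.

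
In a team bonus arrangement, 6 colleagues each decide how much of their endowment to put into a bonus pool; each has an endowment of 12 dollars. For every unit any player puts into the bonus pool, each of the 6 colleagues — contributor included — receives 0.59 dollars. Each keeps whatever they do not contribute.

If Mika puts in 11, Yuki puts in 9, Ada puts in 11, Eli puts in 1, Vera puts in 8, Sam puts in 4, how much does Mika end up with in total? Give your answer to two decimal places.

Total contributed: 11 + 9 + 11 + 1 + 8 + 4 = 44.
Each receives 0.59 × 44 = 25.96 from the bonus pool.
Mika keeps 12 − 11 = 1, so Mika's payoff is 1 + 25.96 = 26.96.

26.96 dollars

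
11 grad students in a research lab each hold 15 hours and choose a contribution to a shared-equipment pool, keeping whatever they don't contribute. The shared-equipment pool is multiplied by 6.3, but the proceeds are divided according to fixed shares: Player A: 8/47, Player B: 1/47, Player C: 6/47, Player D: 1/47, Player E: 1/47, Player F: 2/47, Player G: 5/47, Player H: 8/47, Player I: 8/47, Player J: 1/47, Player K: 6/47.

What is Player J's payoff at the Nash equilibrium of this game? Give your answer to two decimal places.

A player with share s gets back 6.3·s per unit contributed, so full contribution is dominant for anyone with s > 1/6.3 = 0.1587 and zero contribution is dominant for anyone below.
The shares above 0.1587 belong to Player A, Player H and Player I, contributing 15 each; the remaining 8 contribute 0. Total contributed: 45.
Player J keeps 15 and receives 6.3 × 45 × 1/47 = 6.03 from the shared-equipment pool, for a payoff of 21.03.

21.03 hours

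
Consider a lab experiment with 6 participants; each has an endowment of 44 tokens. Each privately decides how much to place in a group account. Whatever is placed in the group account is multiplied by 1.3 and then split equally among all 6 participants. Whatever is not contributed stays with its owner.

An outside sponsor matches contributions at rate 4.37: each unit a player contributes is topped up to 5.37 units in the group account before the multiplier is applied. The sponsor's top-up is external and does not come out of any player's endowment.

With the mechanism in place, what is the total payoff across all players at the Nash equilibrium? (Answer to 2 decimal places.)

1842.98 tokens

Under the mechanism each unit contributed yields 1.3 × 5.37 / 6 = 1.1635 back to its contributor per unit of net cost, which exceeds 1, making full contribution the dominant choice for everyone.
So the Nash equilibrium is full contribution by all 6; the group earns 1.3 × 5.37 × 264 = 1842.98.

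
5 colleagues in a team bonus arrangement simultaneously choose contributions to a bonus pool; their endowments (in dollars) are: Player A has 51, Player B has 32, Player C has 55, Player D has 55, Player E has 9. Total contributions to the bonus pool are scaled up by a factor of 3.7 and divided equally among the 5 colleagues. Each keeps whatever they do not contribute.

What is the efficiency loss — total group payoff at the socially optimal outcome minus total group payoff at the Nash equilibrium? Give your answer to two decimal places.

The private return per contributed unit is 3.7/5 = 0.7400 < 1 for every player regardless of endowment, so the Nash equilibrium is zero contribution and the group total is Σ E_j = 51 + 32 + 55 + 55 + 9 = 202.
Each contributed unit returns 3.700 to the group, so the social optimum is full contribution by everyone: group total = 3.700 × 202 = 747.40.
Efficiency loss = (3.700 − 1) × 202 = 545.40.

545.40 dollars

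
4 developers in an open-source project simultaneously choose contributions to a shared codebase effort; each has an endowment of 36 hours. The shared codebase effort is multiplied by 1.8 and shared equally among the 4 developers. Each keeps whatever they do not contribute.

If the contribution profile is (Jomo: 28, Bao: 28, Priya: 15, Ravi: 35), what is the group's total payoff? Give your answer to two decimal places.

228.80 hours

Total contributed: 28 + 28 + 15 + 35 = 106; total kept: 4 × 36 − 106 = 38.
The shared codebase effort pays out 1.8 × 106 = 190.80 in aggregate.
Group total = 38 + 190.80 = 228.80.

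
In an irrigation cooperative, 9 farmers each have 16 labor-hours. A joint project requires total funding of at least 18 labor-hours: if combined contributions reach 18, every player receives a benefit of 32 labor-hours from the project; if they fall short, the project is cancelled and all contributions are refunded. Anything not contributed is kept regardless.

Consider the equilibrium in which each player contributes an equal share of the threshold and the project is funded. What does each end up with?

Equal share of the threshold: 18/9 = 2.
At this profile no one gains by cutting their contribution: any cut drops the total below 18, the project is cancelled, contributions are refunded, and the deviator ends with 16, which is less than 16 − 2 + 32 = 46. Contributing more than 2 just wastes the excess. So contributing exactly 2 is a best response.
Each player's payoff: 16 − 2 + 32 = 46.

46 labor-hours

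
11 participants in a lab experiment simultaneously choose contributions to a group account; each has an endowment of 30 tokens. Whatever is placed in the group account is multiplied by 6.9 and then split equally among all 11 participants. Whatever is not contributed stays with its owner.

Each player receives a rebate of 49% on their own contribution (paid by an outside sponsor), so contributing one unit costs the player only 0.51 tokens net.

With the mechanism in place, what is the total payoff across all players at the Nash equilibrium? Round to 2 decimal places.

The effective private return per unit is now (6.9/11) / 0.51 = 1.2299 > 1, so every player's dominant strategy flips to full contribution.
So the Nash equilibrium is full contribution by all 11; the group earns 11 × (30 × 0.49 + 6.9 × 30) = 2438.70.

2438.70 tokens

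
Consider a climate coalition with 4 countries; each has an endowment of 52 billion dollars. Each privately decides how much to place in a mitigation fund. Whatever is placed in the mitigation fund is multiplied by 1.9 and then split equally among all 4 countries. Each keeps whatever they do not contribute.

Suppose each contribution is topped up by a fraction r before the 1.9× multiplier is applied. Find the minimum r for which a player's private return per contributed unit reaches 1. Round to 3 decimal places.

With matching at rate r, one contributed unit becomes (1 + r) in the mitigation fund and returns 1.9 × (1 + r) / 4 to the contributor.
Setting this equal to 1: 1 + r = 4/1.9 = 2.1053.
So the minimum matching rate is r = 2.1053 − 1 = 1.105.

1.105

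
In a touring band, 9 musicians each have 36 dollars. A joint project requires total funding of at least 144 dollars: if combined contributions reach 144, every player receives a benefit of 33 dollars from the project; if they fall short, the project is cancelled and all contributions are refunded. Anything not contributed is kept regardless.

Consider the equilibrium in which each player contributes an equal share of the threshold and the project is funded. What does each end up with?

53 dollars

Equal share of the threshold: 144/9 = 16.
At this profile no one gains by cutting their contribution: any cut drops the total below 144, the project is cancelled, contributions are refunded, and the deviator ends with 36, which is less than 36 − 16 + 33 = 53. Contributing more than 16 just wastes the excess. So contributing exactly 16 is a best response.
Each player's payoff: 36 − 16 + 33 = 53.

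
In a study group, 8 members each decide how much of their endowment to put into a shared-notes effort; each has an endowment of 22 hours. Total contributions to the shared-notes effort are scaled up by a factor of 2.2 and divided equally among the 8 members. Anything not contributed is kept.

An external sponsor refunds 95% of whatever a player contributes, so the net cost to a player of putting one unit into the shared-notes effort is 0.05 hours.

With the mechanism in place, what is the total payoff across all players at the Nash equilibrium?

554.40 hours

Under the mechanism each unit contributed yields (2.2/8) / 0.05 = 5.5000 back to its contributor per unit of net cost, which exceeds 1, making full contribution the dominant choice for everyone.
So the Nash equilibrium is full contribution by all 8; the group earns 8 × (22 × 0.95 + 2.2 × 22) = 554.40.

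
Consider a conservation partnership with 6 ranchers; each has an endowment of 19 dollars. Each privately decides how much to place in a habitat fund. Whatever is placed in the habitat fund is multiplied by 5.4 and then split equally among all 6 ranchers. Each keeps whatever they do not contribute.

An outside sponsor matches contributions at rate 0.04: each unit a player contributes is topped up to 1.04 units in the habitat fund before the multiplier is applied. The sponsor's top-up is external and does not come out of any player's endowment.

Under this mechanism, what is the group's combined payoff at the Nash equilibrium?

114.00 dollars

The effective private return is 5.4 × 1.04 / 6 = 0.9360, which is still under 1, so the mechanism doesn't change anyone's dominant strategy: zero contribution.
Everyone keeps their endowment and the group total is 6 × 19 = 114.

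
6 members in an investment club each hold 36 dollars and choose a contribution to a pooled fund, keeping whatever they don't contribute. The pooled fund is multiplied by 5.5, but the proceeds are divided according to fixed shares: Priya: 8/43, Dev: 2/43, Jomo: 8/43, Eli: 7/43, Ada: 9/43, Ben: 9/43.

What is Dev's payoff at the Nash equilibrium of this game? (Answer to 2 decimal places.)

Player j's private return per contributed unit is 5.5 × (j's share). Contributing is weakly dominant for j when that share is at least 1/5.5 = 0.1818, and contributing 0 is dominant otherwise.
The shares above 0.1818 belong to Priya, Jomo, Ada and Ben, contributing 36 each; the remaining 2 contribute 0. Total contributed: 144.
Dev keeps 36 and receives 5.5 × 144 × 2/43 = 36.84 from the pooled fund, for a payoff of 72.84.

72.84 dollars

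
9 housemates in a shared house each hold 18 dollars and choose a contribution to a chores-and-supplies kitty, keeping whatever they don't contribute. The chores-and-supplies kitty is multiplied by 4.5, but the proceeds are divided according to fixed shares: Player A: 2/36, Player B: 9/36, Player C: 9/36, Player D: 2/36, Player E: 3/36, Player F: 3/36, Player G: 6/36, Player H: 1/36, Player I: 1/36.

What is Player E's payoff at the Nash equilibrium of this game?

A player with share s gets back 4.5·s per unit contributed, so full contribution is dominant for anyone with s > 1/4.5 = 0.2222 and zero contribution is dominant for anyone below.
The shares above 0.2222 belong to Player B and Player C, contributing 18 each; the remaining 7 contribute 0. Total contributed: 36.
Player E keeps 18 and receives 4.5 × 36 × 3/36 = 13.50 from the chores-and-supplies kitty, for a payoff of 31.50.

31.50 dollars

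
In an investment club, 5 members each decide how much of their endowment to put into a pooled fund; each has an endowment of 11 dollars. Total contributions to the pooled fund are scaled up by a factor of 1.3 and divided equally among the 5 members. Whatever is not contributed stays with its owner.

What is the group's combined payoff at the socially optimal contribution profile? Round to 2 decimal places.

Each contributed unit returns 1.300 to the group as a whole (0.2600 to each of 5 players), which exceeds 1, so the social optimum is full contribution: group total = 1.300 × 55 = 71.50.

71.50 dollars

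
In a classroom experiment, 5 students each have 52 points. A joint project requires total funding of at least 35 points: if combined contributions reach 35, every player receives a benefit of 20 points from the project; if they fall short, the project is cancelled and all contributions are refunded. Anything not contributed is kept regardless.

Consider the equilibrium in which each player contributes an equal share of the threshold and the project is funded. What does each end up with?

Equal share of the threshold: 35/5 = 7.
At this profile no one gains by cutting their contribution: any cut drops the total below 35, the project is cancelled, contributions are refunded, and the deviator ends with 52, which is less than 52 − 7 + 20 = 65. Contributing more than 7 just wastes the excess. So contributing exactly 7 is a best response.
Each player's payoff: 52 − 7 + 20 = 65.

65 points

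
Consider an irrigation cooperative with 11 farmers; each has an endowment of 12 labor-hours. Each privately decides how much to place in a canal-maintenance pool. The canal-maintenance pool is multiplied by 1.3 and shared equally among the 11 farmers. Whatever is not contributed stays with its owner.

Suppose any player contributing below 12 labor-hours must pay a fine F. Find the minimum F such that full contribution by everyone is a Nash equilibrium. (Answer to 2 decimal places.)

10.58 labor-hours

Given the others contribute fully, the best deviation is to contribute 0 (any partial contribution still incurs the fine and gives up units whose private return 0.1182 is below 1).
Deviating from 12 to 0 saves 12 labor-hours but forfeits the deviator's share of the drop in the canal-maintenance pool: 1.3/11 × 12 = 1.42.
So the deviation gain is 12 − 1.42 = 10.58, and the fine must be at least 10.58 labor-hours to wipe it out.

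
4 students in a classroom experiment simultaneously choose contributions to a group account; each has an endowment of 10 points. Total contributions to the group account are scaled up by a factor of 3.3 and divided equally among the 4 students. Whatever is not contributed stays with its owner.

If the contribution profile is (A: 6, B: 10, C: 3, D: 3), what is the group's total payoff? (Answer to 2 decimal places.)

Total contributed: 6 + 10 + 3 + 3 = 22; total kept: 4 × 10 − 22 = 18.
The group account pays out 3.3 × 22 = 72.60 in aggregate.
Group total = 18 + 72.60 = 90.60.

90.60 points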